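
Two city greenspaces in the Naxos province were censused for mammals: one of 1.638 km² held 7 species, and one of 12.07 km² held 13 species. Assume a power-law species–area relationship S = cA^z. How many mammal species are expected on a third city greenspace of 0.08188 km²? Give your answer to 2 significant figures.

z = ln(13/7) / ln(12.07/1.638) = 0.6190 / 1.9972 = 0.3099
c = 7 / 1.638^0.3099 = 7 / 1.165 = 6.007
S₃ = 6.007 × 0.08188^0.3099 = 6.007 × 0.4604 ≈ 2.766

2.8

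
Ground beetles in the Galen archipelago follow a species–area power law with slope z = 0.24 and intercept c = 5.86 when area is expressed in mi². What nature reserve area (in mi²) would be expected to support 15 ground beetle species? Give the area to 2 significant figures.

50 mi²

15 = 5.86 × A^0.24  ⇒  A^0.24 = 15/5.86 = 2.56
ln A = ln(2.56) / 0.24 = 0.9399 / 0.24 = 3.9163
A = e^3.9163 ≈ 50.21 mi²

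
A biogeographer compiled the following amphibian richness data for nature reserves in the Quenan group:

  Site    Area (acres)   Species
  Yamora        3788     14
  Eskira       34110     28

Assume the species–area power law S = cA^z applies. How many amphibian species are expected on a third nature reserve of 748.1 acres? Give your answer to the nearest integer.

8

z = ln(28/14) / ln(34110/3788) = 0.6931 / 2.1978 = 0.3154
c = 14 / 3788^0.3154 = 14 / 13.45 = 1.041
S₃ = 1.041 × 748.1^0.3154 = 1.041 × 8.061 ≈ 8.394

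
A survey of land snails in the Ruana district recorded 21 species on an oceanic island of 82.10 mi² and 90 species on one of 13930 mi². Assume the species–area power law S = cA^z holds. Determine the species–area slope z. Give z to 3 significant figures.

0.283

Taking logs: ln S = ln c + z ln A, so z = (ln S₂ − ln S₁)/(ln A₂ − ln A₁).
z = ln(90/21) / ln(13930/82.1) = ln(4.286) / ln(169.7) = 1.4553 / 5.1339 = 0.2835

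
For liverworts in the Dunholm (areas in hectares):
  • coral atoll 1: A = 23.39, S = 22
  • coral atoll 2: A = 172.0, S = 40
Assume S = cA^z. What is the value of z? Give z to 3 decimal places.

0.300

Taking logs: ln S = ln c + z ln A, so z = (ln S₂ − ln S₁)/(ln A₂ − ln A₁).
z = ln(40/22) / ln(172/23.39) = ln(1.818) / ln(7.354) = 0.5978 / 1.9952 = 0.2996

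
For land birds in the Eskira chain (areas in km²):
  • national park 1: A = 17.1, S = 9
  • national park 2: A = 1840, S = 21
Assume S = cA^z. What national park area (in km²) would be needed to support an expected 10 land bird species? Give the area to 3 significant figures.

30.6 km²

z = ln(21/9) / ln(1840/17.1) = 0.8473 / 4.6784 = 0.1811
c = 9 / 17.1^0.1811 = 9 / 1.672 = 5.382
A = (10/5.382)^(1/0.1811) ⇒ ln A = ln(1.858)/0.1811 = 3.4208
A = e^3.4208 ≈ 30.6 km²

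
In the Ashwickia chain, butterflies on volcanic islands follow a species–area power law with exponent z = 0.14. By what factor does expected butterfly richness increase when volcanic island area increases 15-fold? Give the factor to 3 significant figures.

S₂/S₁ = (A₂/A₁)^z = 15^0.14
ln(S₂/S₁) = 0.14 × ln 15 = 0.14 × 2.7081 = 0.3791
S₂/S₁ = e^0.3791 ≈ 1.461

1.46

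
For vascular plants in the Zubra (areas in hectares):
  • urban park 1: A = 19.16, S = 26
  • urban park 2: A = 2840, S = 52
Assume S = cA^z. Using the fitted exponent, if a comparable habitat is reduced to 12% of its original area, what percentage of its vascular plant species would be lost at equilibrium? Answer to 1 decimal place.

z = ln(52/26) / ln(2840/19.16) = 0.6931 / 4.9987 = 0.1387
S_new/S_old = (A_new/A_old)^z = 0.12^0.1387 = exp(0.1387 × -2.1203) = 0.7453
Fraction lost = 1 − 0.7453 = 0.2547

25.5%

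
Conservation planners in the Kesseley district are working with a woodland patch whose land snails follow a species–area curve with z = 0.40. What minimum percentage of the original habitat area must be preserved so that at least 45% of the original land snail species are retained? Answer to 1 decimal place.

Need (A_new/A_old)^0.4 = 0.45, so A_new/A_old = 0.45^(1/0.4) = 0.45^2.5
ln(A_new/A_old) = ln 0.45 / 0.4 = -0.7985 / 0.4 = -1.9963
A_new/A_old = e^-1.9963 ≈ 0.1358

13.6%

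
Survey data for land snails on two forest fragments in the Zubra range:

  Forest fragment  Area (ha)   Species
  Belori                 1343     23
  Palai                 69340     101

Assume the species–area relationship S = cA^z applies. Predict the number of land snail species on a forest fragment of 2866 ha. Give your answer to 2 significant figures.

31

z = ln(101/23) / ln(69340/1343) = 1.4796 / 3.9441 = 0.3751
c = 23 / 1343^0.3751 = 23 / 14.91 = 1.543
S₃ = 1.543 × 2866^0.3751 = 1.543 × 19.81 ≈ 30.57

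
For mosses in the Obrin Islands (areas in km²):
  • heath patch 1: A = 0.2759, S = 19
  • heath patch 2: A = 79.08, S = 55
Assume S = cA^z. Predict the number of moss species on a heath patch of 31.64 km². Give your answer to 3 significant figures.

46.3

z = ln(55/19) / ln(79.08/0.2759) = 1.0629 / 5.6582 = 0.1879
c = 19 / 0.2759^0.1879 = 19 / 0.7851 = 24.2
S₃ = 24.2 × 31.64^0.1879 = 24.2 × 1.913 ≈ 46.31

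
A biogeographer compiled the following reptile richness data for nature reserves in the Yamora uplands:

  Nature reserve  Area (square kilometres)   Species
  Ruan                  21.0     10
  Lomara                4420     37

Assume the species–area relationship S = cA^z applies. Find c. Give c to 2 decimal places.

4.75

z = ln(S₂/S₁) / ln(A₂/A₁) = ln(37/10) / ln(4420/21) = 1.3083 / 5.3494 = 0.2446
c = S₁ / A₁^z = 10 / 21^0.2446 = 10 / 2.106 = 4.749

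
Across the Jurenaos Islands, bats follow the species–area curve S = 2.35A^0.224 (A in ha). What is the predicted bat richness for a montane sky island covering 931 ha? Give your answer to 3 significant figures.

S = 2.35 × 931^0.224
ln S = ln 2.35 + 0.224 × ln 931 = 0.8544 + 0.224 × 6.8363 = 2.3857
S = e^2.3857 ≈ 10.87

10.9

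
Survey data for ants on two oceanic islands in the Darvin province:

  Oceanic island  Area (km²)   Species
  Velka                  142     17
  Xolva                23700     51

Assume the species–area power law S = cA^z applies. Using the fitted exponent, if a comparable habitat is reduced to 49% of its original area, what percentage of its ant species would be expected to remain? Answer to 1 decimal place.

85.8%

z = ln(51/17) / ln(23700/142) = 1.0986 / 5.1174 = 0.2147
S_new/S_old = (A_new/A_old)^z = 0.49^0.2147 = exp(0.2147 × -0.7133) = 0.858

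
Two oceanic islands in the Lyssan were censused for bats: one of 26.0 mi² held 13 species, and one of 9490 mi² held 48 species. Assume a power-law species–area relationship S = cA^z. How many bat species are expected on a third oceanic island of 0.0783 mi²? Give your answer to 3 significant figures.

z = ln(48/13) / ln(9490/26) = 1.3063 / 5.8999 = 0.2214
c = 13 / 26^0.2214 = 13 / 2.057 = 6.319
S₃ = 6.319 × 0.0783^0.2214 = 6.319 × 0.569 ≈ 3.595

3.60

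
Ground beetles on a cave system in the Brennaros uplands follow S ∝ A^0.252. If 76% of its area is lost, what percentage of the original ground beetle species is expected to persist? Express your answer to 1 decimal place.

S_new/S_old = (A_new/A_old)^z = 0.24^0.252
= exp(0.252 × ln 0.24) = exp(0.252 × -1.4271) = exp(-0.3596) ≈ 0.6979

69.8%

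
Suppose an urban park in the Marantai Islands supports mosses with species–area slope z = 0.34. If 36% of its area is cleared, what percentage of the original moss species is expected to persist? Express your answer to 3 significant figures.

85.9%

S_new/S_old = (A_new/A_old)^z = 0.64^0.34
= exp(0.34 × ln 0.64) = exp(0.34 × -0.4463) = exp(-0.1517) ≈ 0.8592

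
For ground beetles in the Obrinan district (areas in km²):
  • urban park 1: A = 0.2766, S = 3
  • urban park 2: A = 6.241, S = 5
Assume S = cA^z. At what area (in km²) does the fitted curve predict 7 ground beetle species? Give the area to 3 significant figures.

48.6 km²

z = ln(5/3) / ln(6.241/0.2766) = 0.5108 / 3.1163 = 0.1639
c = 3 / 0.2766^0.1639 = 3 / 0.81 = 3.704
A = (7/3.704)^(1/0.1639) ⇒ ln A = ln(1.89)/0.1639 = 3.8838
A = e^3.8838 ≈ 48.61 km²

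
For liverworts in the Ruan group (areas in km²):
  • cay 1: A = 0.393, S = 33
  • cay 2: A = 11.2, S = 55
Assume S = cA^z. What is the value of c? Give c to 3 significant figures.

z = ln(S₂/S₁) / ln(A₂/A₁) = ln(55/33) / ln(11.2/0.393) = 0.5108 / 3.3499 = 0.1525
c = S₁ / A₁^z = 33 / 0.393^0.1525 = 33 / 0.8673 = 38.05

38.1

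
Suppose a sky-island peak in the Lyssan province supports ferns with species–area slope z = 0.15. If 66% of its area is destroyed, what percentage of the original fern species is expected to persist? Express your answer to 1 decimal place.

85.1%

S_new/S_old = (A_new/A_old)^z = 0.34^0.15
= exp(0.15 × ln 0.34) = exp(0.15 × -1.0788) = exp(-0.1618) ≈ 0.8506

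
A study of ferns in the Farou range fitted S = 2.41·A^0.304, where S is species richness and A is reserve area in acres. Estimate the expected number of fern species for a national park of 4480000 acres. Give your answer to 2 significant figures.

S = 2.41 × 4480000^0.304 = 2.41 × 105.2 ≈ 253.5

250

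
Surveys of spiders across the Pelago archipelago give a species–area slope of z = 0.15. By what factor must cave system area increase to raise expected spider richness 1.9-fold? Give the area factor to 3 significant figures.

72.2

(A₂/A₁)^0.15 = 1.9, so A₂/A₁ = 1.9^(1/0.15) = 1.9^6.667
ln(A₂/A₁) = ln 1.9 / 0.15 = 0.6419 / 0.15 = 4.2790
A₂/A₁ = e^4.2790 ≈ 72.17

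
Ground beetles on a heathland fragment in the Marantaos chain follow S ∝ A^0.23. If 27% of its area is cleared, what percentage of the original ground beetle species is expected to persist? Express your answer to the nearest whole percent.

S_new/S_old = (A_new/A_old)^z = 0.73^0.23
= exp(0.23 × ln 0.73) = exp(0.23 × -0.3147) = exp(-0.0724) ≈ 0.9302

93%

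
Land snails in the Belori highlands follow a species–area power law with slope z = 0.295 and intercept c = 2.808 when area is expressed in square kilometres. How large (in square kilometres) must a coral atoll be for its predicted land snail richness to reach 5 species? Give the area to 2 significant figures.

5 = 2.808 × A^0.295  ⇒  A^0.295 = 5/2.808 = 1.781
ln A = ln(1.781) / 0.295 = 0.5770 / 0.295 = 1.9558
A = e^1.9558 ≈ 7.07 square kilometres

7.1 square kilometres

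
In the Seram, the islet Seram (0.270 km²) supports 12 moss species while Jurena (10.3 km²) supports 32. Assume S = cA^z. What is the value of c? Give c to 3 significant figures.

17.1

z = ln(S₂/S₁) / ln(A₂/A₁) = ln(32/12) / ln(10.3/0.27) = 0.9808 / 3.6415 = 0.2693
c = S₁ / A₁^z = 12 / 0.27^0.2693 = 12 / 0.7028 = 17.07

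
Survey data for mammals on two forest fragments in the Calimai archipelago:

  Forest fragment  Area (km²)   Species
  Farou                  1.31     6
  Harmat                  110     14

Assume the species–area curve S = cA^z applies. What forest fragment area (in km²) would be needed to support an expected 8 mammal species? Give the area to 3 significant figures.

5.90 km²

z = ln(14/6) / ln(110/1.31) = 0.8473 / 4.4305 = 0.1912
c = 6 / 1.31^0.1912 = 6 / 1.053 = 5.698
A = (8/5.698)^(1/0.1912) ⇒ ln A = ln(1.404)/0.1912 = 1.7743
A = e^1.7743 ≈ 5.896 km²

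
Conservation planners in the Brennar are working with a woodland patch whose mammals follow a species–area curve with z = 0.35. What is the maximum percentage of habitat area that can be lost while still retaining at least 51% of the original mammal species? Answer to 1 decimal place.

85.4%

Need (A_new/A_old)^0.35 = 0.51, so A_new/A_old = 0.51^(1/0.35) = 0.51^2.857
ln(A_new/A_old) = ln 0.51 / 0.35 = -0.6733 / 0.35 = -1.9238
A_new/A_old = e^-1.9238 ≈ 0.146
Fraction that can be lost = 1 − 0.146 = 0.854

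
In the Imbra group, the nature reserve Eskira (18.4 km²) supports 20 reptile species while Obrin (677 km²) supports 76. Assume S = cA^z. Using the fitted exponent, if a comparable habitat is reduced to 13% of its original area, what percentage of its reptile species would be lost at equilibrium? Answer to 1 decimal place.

z = ln(76/20) / ln(677/18.4) = 1.3350 / 3.6053 = 0.3703
S_new/S_old = (A_new/A_old)^z = 0.13^0.3703 = exp(0.3703 × -2.0402) = 0.4698
Fraction lost = 1 − 0.4698 = 0.5302

53.0%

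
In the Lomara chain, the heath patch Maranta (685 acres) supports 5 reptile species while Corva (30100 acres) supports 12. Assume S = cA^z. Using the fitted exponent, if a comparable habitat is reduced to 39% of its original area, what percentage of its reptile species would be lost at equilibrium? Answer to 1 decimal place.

19.6%

z = ln(12/5) / ln(30100/685) = 0.8755 / 3.7829 = 0.2314
S_new/S_old = (A_new/A_old)^z = 0.39^0.2314 = exp(0.2314 × -0.9416) = 0.8042
Fraction lost = 1 − 0.8042 = 0.1958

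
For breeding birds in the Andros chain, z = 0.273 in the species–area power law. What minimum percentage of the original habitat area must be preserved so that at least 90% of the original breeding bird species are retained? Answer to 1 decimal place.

Need (A_new/A_old)^0.273 = 0.9, so A_new/A_old = 0.9^(1/0.273) = 0.9^3.663
ln(A_new/A_old) = ln 0.9 / 0.273 = -0.1054 / 0.273 = -0.3859
A_new/A_old = e^-0.3859 ≈ 0.6798

68.0%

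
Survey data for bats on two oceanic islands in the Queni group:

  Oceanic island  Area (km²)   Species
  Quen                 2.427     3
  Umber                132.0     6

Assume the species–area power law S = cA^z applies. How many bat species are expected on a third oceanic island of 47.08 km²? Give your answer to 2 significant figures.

z = ln(6/3) / ln(132/2.427) = 0.6931 / 3.9961 = 0.1735
c = 3 / 2.427^0.1735 = 3 / 1.166 = 2.572
S₃ = 2.572 × 47.08^0.1735 = 2.572 × 1.951 ≈ 5.018

5.0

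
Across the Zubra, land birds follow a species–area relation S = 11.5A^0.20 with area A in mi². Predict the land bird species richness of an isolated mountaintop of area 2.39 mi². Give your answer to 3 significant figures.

S = 11.5 × 2.39^0.2 = 11.5 × 1.19 ≈ 13.69

13.7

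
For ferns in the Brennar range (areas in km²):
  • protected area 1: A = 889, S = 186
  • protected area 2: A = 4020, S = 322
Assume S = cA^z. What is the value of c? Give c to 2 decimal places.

z = ln(S₂/S₁) / ln(A₂/A₁) = ln(322/186) / ln(4020/889) = 0.5488 / 1.5089 = 0.3637
c = S₁ / A₁^z = 186 / 889^0.3637 = 186 / 11.82 = 15.74

15.74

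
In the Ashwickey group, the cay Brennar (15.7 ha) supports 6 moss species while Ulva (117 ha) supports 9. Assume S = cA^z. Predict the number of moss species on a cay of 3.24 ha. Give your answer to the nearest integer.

z = ln(9/6) / ln(117/15.7) = 0.4055 / 2.0085 = 0.2019
c = 6 / 15.7^0.2019 = 6 / 1.743 = 3.441
S₃ = 3.441 × 3.24^0.2019 = 3.441 × 1.268 ≈ 4.363

4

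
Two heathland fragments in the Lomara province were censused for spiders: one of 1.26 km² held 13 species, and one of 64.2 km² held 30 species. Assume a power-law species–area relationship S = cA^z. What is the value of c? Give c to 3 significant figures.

12.4

z = ln(S₂/S₁) / ln(A₂/A₁) = ln(30/13) / ln(64.2/1.26) = 0.8362 / 3.9309 = 0.2127
c = S₁ / A₁^z = 13 / 1.26^0.2127 = 13 / 1.05 = 12.38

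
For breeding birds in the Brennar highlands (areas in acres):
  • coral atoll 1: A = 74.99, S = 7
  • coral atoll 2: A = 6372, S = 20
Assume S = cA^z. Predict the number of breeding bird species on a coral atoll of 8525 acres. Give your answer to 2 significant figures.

z = ln(20/7) / ln(6372/74.99) = 1.0498 / 4.4423 = 0.2363
c = 7 / 74.99^0.2363 = 7 / 2.774 = 2.523
S₃ = 2.523 × 8525^0.2363 = 2.523 × 8.49 ≈ 21.42

21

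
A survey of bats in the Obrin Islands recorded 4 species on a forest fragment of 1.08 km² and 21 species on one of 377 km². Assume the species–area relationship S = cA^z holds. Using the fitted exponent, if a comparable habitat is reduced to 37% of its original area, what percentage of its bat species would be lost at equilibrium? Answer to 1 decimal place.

24.5%

z = ln(21/4) / ln(377/1.08) = 1.6582 / 5.8553 = 0.2832
S_new/S_old = (A_new/A_old)^z = 0.37^0.2832 = exp(0.2832 × -0.9943) = 0.7546
Fraction lost = 1 − 0.7546 = 0.2454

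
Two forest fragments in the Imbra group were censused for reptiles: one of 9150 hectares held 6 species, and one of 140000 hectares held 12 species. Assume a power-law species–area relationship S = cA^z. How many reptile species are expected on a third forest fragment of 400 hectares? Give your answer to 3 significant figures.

z = ln(12/6) / ln(140000/9150) = 0.6931 / 2.7279 = 0.2541
c = 6 / 9150^0.2541 = 6 / 10.15 = 0.591
S₃ = 0.591 × 400^0.2541 = 0.591 × 4.583 ≈ 2.709

2.71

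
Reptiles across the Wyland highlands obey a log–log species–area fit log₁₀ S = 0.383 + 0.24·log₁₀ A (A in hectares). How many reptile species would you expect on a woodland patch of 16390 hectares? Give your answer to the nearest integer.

25

S = 2.415 × 16390^0.24
ln S = ln 2.415 + 0.24 × ln 16390 = 0.8819 + 0.24 × 9.7044 = 3.2110
S = e^3.2110 ≈ 24.8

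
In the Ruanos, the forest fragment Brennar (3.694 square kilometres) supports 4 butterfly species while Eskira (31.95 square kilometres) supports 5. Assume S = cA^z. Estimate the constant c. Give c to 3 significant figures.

z = ln(S₂/S₁) / ln(A₂/A₁) = ln(5/4) / ln(31.95/3.694) = 0.2231 / 2.1575 = 0.1034
c = S₁ / A₁^z = 4 / 3.694^0.1034 = 4 / 1.145 = 3.494

3.49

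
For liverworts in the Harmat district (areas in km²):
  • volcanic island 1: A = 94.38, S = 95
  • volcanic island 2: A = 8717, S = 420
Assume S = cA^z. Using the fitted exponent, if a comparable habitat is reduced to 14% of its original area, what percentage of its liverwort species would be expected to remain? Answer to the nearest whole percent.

z = ln(420/95) / ln(8717/94.38) = 1.4864 / 4.5257 = 0.3284
S_new/S_old = (A_new/A_old)^z = 0.14^0.3284 = exp(0.3284 × -1.9661) = 0.5243

52%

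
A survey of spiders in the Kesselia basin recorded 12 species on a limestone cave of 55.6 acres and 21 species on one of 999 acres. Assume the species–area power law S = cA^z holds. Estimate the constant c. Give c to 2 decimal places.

5.51

z = ln(S₂/S₁) / ln(A₂/A₁) = ln(21/12) / ln(999/55.6) = 0.5596 / 2.8886 = 0.1937
c = S₁ / A₁^z = 12 / 55.6^0.1937 = 12 / 2.178 = 5.509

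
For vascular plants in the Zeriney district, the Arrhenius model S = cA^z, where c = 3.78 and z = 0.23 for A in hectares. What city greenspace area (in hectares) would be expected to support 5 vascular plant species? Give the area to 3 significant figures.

5 = 3.78 × A^0.23  ⇒  A^0.23 = 5/3.78 = 1.323
ln A = ln(1.323) / 0.23 = 0.2797 / 0.23 = 1.2161
A = e^1.2161 ≈ 3.374 hectares

3.37 hectares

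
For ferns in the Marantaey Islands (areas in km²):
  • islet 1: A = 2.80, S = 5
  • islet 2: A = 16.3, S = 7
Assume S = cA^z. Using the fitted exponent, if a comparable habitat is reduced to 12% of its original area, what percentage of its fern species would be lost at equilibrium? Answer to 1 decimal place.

z = ln(7/5) / ln(16.3/2.8) = 0.3365 / 1.7615 = 0.1910
S_new/S_old = (A_new/A_old)^z = 0.12^0.1910 = exp(0.1910 × -2.1203) = 0.667
Fraction lost = 1 − 0.667 = 0.333

33.3%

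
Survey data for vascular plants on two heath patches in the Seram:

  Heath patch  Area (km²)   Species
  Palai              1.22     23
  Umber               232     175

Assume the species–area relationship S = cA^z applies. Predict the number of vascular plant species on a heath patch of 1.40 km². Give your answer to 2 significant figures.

24

z = ln(175/23) / ln(232/1.22) = 2.0293 / 5.2479 = 0.3867
c = 23 / 1.22^0.3867 = 23 / 1.08 = 21.3
S₃ = 21.3 × 1.4^0.3867 = 21.3 × 1.139 ≈ 24.26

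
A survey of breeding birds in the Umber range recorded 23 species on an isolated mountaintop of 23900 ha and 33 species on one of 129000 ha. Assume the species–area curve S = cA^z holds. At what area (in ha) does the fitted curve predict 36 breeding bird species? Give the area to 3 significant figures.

z = ln(33/23) / ln(129000/23900) = 0.3610 / 1.6859 = 0.2141
c = 23 / 23900^0.2141 = 23 / 8.661 = 2.656
A = (36/2.656)^(1/0.2141) ⇒ ln A = ln(13.56)/0.2141 = 12.1739
A = e^12.1739 ≈ 193670 ha

194000 ha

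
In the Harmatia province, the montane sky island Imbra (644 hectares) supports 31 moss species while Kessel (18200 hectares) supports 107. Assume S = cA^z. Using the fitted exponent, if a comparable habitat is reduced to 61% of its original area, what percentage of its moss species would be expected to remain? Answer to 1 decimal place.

83.3%

z = ln(107/31) / ln(18200/644) = 1.2388 / 3.3415 = 0.3707
S_new/S_old = (A_new/A_old)^z = 0.61^0.3707 = exp(0.3707 × -0.4943) = 0.8326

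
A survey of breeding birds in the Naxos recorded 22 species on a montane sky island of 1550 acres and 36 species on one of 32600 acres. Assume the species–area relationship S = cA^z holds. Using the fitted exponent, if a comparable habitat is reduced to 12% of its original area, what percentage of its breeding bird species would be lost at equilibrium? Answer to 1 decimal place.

29.0%

z = ln(36/22) / ln(32600/1550) = 0.4925 / 3.0461 = 0.1617
S_new/S_old = (A_new/A_old)^z = 0.12^0.1617 = exp(0.1617 × -2.1203) = 0.7098
Fraction lost = 1 − 0.7098 = 0.2902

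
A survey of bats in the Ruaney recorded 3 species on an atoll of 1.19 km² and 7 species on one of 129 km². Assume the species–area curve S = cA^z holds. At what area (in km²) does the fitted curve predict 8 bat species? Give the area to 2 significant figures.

z = ln(7/3) / ln(129/1.19) = 0.8473 / 4.6859 = 0.1808
c = 3 / 1.19^0.1808 = 3 / 1.032 = 2.907
A = (8/2.907)^(1/0.1808) ⇒ ln A = ln(2.752)/0.1808 = 5.5983
A = e^5.5983 ≈ 270 km²

270 km²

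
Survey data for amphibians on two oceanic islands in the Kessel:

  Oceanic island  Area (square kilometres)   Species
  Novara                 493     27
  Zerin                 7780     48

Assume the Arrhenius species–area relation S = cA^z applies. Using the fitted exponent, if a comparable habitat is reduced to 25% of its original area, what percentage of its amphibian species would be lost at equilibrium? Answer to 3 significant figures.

25.1%

z = ln(48/27) / ln(7780/493) = 0.5754 / 2.7588 = 0.2086
S_new/S_old = (A_new/A_old)^z = 0.25^0.2086 = exp(0.2086 × -1.3863) = 0.7489
Fraction lost = 1 − 0.7489 = 0.2511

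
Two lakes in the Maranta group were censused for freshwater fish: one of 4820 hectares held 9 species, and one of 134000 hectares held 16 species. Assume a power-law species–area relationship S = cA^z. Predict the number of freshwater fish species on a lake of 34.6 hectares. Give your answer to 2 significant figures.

z = ln(16/9) / ln(134000/4820) = 0.5754 / 3.3251 = 0.1730
c = 9 / 4820^0.1730 = 9 / 4.338 = 2.075
S₃ = 2.075 × 34.6^0.1730 = 2.075 × 1.846 ≈ 3.83

3.8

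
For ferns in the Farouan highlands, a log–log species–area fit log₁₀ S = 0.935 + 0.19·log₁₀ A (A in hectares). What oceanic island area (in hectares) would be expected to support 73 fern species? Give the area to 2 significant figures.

73 = 8.61 × A^0.19  ⇒  A^0.19 = 73/8.61 = 8.479
ln A = ln(8.479) / 0.19 = 2.1375 / 0.19 = 11.2502
A = e^11.2502 ≈ 76897 hectares

77000 hectares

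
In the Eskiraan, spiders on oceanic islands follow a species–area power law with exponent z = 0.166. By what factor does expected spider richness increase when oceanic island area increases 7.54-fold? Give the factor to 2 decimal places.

1.40

S₂/S₁ = (A₂/A₁)^z = 7.54^0.166
ln(S₂/S₁) = 0.166 × ln 7.54 = 0.166 × 2.0202 = 0.3354
S₂/S₁ = e^0.3354 ≈ 1.398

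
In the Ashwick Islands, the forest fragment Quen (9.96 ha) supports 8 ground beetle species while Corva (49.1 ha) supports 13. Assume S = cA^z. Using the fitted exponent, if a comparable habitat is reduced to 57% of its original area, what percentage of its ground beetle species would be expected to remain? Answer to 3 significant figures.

z = ln(13/8) / ln(49.1/9.96) = 0.4855 / 1.5953 = 0.3043
S_new/S_old = (A_new/A_old)^z = 0.57^0.3043 = exp(0.3043 × -0.5621) = 0.8428

84.3%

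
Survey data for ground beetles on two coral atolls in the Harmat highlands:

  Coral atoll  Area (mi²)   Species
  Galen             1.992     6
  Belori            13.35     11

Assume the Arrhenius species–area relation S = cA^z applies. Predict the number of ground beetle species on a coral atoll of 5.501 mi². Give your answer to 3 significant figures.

8.29

z = ln(11/6) / ln(13.35/1.992) = 0.6061 / 1.9024 = 0.3186
c = 6 / 1.992^0.3186 = 6 / 1.246 = 4.817
S₃ = 4.817 × 5.501^0.3186 = 4.817 × 1.722 ≈ 8.293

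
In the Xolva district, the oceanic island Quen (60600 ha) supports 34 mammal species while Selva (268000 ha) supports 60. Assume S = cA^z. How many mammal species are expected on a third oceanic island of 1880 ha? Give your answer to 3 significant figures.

9.02

z = ln(60/34) / ln(268000/60600) = 0.5680 / 1.4867 = 0.3820
c = 34 / 60600^0.3820 = 34 / 67.16 = 0.5062
S₃ = 0.5062 × 1880^0.3820 = 0.5062 × 17.82 ≈ 9.021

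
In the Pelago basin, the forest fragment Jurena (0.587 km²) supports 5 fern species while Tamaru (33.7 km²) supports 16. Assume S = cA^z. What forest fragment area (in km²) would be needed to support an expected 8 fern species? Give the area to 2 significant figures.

z = ln(16/5) / ln(33.7/0.587) = 1.1632 / 4.0502 = 0.2872
c = 5 / 0.587^0.2872 = 5 / 0.8581 = 5.827
A = (8/5.827)^(1/0.2872) ⇒ ln A = ln(1.373)/0.2872 = 1.1039
A = e^1.1039 ≈ 3.016 km²

3.0 km²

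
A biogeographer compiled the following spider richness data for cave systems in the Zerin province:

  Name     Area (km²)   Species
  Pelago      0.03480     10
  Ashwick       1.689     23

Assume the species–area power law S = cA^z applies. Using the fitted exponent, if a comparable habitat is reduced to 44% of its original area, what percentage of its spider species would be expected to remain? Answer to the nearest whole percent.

z = ln(23/10) / ln(1.689/0.0348) = 0.8329 / 3.8823 = 0.2145
S_new/S_old = (A_new/A_old)^z = 0.44^0.2145 = exp(0.2145 × -0.8210) = 0.8385

84%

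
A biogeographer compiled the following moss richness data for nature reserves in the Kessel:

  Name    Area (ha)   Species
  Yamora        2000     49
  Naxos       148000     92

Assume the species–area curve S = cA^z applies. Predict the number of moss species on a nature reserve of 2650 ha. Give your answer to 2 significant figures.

51

z = ln(92/49) / ln(148000/2000) = 0.6300 / 4.3041 = 0.1464
c = 49 / 2000^0.1464 = 49 / 3.042 = 16.11
S₃ = 16.11 × 2650^0.1464 = 16.11 × 3.17 ≈ 51.06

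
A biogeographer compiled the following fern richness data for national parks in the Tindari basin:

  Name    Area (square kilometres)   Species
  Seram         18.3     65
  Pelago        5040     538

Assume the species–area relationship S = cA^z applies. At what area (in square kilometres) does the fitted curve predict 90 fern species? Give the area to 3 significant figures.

43.5 square kilometres

z = ln(538/65) / ln(5040/18.3) = 2.1135 / 5.6183 = 0.3762
c = 65 / 18.3^0.3762 = 65 / 2.985 = 21.78
A = (90/21.78)^(1/0.3762) ⇒ ln A = ln(4.133)/0.3762 = 3.7720
A = e^3.7720 ≈ 43.47 square kilometres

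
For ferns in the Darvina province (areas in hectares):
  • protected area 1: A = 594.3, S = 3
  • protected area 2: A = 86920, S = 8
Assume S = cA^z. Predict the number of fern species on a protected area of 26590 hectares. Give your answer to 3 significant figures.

6.34

z = ln(8/3) / ln(86920/594.3) = 0.9808 / 4.9854 = 0.1967
c = 3 / 594.3^0.1967 = 3 / 3.514 = 0.8538
S₃ = 0.8538 × 26590^0.1967 = 0.8538 × 7.422 ≈ 6.337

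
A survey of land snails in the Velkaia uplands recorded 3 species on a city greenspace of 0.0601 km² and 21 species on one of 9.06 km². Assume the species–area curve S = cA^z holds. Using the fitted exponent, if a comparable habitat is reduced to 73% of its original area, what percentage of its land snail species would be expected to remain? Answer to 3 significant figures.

88.5%

z = ln(21/3) / ln(9.06/0.0601) = 1.9459 / 5.0156 = 0.3880
S_new/S_old = (A_new/A_old)^z = 0.73^0.3880 = exp(0.3880 × -0.3147) = 0.8851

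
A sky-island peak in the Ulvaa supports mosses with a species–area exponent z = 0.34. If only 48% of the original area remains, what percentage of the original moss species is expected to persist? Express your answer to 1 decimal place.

77.9%

S_new/S_old = (A_new/A_old)^z = 0.48^0.34
= exp(0.34 × ln 0.48) = exp(0.34 × -0.7340) = exp(-0.2495) ≈ 0.7792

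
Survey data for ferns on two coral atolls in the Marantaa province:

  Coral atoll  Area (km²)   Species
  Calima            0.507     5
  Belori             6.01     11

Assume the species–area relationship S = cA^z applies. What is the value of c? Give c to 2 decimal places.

6.21

z = ln(S₂/S₁) / ln(A₂/A₁) = ln(11/5) / ln(6.01/0.507) = 0.7885 / 2.4727 = 0.3189
c = S₁ / A₁^z = 5 / 0.507^0.3189 = 5 / 0.8053 = 6.209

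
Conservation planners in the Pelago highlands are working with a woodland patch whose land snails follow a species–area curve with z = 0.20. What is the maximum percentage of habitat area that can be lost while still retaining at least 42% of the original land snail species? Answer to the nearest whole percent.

Need (A_new/A_old)^0.2 = 0.42, so A_new/A_old = 0.42^(1/0.2) = 0.42^5
ln(A_new/A_old) = ln 0.42 / 0.2 = -0.8675 / 0.2 = -4.3375
A_new/A_old = e^-4.3375 ≈ 0.01307
Fraction that can be lost = 1 − 0.01307 = 0.9869

99%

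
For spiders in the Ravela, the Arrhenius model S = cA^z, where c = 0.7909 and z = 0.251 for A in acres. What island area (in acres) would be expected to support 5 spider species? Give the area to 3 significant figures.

5 = 0.7909 × A^0.251  ⇒  A^0.251 = 5/0.7909 = 6.322
ln A = ln(6.322) / 0.251 = 1.8440 / 0.251 = 7.3467
A = e^7.3467 ≈ 1551 acres

1550 acres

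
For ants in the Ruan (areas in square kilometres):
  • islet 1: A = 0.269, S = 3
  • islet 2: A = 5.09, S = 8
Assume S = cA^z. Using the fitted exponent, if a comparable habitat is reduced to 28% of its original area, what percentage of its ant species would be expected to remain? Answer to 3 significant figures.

65.4%

z = ln(8/3) / ln(5.09/0.269) = 0.9808 / 2.9403 = 0.3336
S_new/S_old = (A_new/A_old)^z = 0.28^0.3336 = exp(0.3336 × -1.2730) = 0.654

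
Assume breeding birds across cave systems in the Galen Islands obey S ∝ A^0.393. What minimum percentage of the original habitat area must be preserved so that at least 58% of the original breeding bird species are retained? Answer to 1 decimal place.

Need (A_new/A_old)^0.393 = 0.58, so A_new/A_old = 0.58^(1/0.393) = 0.58^2.545
ln(A_new/A_old) = ln 0.58 / 0.393 = -0.5447 / 0.393 = -1.3861
A_new/A_old = e^-1.3861 ≈ 0.2501

25.0%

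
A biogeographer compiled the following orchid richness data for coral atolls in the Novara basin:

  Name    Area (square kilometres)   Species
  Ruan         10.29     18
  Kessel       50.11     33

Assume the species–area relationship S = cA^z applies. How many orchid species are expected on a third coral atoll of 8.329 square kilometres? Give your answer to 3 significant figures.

16.6

z = ln(33/18) / ln(50.11/10.29) = 0.6061 / 1.5830 = 0.3829
c = 18 / 10.29^0.3829 = 18 / 2.441 = 7.373
S₃ = 7.373 × 8.329^0.3829 = 7.373 × 2.252 ≈ 16.6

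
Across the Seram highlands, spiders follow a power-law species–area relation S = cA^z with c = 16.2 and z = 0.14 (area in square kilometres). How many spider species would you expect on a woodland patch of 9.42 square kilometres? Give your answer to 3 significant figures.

22.2

S = 16.2 × 9.42^0.14 = 16.2 × 1.369 ≈ 22.18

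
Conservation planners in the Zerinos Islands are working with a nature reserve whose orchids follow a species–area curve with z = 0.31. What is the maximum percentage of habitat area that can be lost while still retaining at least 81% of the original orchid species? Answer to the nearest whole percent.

49%

Need (A_new/A_old)^0.31 = 0.81, so A_new/A_old = 0.81^(1/0.31) = 0.81^3.226
ln(A_new/A_old) = ln 0.81 / 0.31 = -0.2107 / 0.31 = -0.6797
A_new/A_old = e^-0.6797 ≈ 0.5067
Fraction that can be lost = 1 − 0.5067 = 0.4933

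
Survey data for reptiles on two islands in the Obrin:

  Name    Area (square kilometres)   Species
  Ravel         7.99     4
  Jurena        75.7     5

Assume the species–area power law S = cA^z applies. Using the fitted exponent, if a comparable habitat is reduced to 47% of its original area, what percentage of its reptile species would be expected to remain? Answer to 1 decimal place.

92.8%

z = ln(5/4) / ln(75.7/7.99) = 0.2231 / 2.2486 = 0.0992
S_new/S_old = (A_new/A_old)^z = 0.47^0.0992 = exp(0.0992 × -0.7550) = 0.9278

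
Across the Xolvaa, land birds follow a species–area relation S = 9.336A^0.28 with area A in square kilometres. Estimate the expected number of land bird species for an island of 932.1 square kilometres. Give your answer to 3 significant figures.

63.3

S = 9.336 × 932.1^0.28 = 9.336 × 6.783 ≈ 63.33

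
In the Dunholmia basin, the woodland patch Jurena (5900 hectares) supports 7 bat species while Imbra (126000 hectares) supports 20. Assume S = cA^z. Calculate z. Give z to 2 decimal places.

0.34

Taking logs: ln S = ln c + z ln A, so z = (ln S₂ − ln S₁)/(ln A₂ − ln A₁).
z = ln(20/7) / ln(126000/5900) = ln(2.857) / ln(21.36) = 1.0498 / 3.0613 = 0.3429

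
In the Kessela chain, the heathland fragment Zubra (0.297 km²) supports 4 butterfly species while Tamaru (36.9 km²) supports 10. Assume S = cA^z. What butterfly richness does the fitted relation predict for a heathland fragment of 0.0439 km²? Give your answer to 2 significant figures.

z = ln(10/4) / ln(36.9/0.297) = 0.9163 / 4.8222 = 0.1900
c = 4 / 0.297^0.1900 = 4 / 0.794 = 5.038
S₃ = 5.038 × 0.0439^0.1900 = 5.038 × 0.5521 ≈ 2.782

2.8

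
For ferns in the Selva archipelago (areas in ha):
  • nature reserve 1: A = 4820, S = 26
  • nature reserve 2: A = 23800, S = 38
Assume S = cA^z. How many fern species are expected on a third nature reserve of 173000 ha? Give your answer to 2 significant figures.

61

z = ln(38/26) / ln(23800/4820) = 0.3795 / 1.5969 = 0.2376
c = 26 / 4820^0.2376 = 26 / 7.503 = 3.465
S₃ = 3.465 × 173000^0.2376 = 3.465 × 17.57 ≈ 60.88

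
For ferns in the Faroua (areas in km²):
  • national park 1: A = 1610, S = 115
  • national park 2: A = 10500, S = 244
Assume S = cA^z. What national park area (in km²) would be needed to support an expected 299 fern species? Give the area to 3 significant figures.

17400 km²

z = ln(244/115) / ln(10500/1610) = 0.7522 / 1.8751 = 0.4012
c = 115 / 1610^0.4012 = 115 / 19.34 = 5.946
A = (299/5.946)^(1/0.4012) ⇒ ln A = ln(50.28)/0.4012 = 9.7658
A = e^9.7658 ≈ 17428 km²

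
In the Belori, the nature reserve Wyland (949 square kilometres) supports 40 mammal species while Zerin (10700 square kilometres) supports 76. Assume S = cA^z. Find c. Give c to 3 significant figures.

z = ln(S₂/S₁) / ln(A₂/A₁) = ln(76/40) / ln(10700/949) = 0.6419 / 2.4226 = 0.2649
c = S₁ / A₁^z = 40 / 949^0.2649 = 40 / 6.149 = 6.505

6.51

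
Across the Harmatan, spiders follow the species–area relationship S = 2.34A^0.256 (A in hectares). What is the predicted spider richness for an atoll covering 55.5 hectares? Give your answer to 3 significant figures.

6.54

S = 2.34 × 55.5^0.256
ln S = ln 2.34 + 0.256 × ln 55.5 = 0.8502 + 0.256 × 4.0164 = 1.8783
S = e^1.8783 ≈ 6.543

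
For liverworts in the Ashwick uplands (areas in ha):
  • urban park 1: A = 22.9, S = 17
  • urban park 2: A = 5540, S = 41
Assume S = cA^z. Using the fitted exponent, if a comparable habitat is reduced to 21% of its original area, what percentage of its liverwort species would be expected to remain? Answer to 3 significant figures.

77.9%

z = ln(41/17) / ln(5540/22.9) = 0.8804 / 5.4886 = 0.1604
S_new/S_old = (A_new/A_old)^z = 0.21^0.1604 = exp(0.1604 × -1.5606) = 0.7785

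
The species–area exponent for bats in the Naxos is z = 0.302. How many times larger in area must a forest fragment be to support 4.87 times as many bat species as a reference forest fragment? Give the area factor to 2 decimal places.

(A₂/A₁)^0.302 = 4.87, so A₂/A₁ = 4.87^(1/0.302) = 4.87^3.311
ln(A₂/A₁) = ln 4.87 / 0.302 = 1.5831 / 0.302 = 5.2420
A₂/A₁ = e^5.2420 ≈ 189.1

189.05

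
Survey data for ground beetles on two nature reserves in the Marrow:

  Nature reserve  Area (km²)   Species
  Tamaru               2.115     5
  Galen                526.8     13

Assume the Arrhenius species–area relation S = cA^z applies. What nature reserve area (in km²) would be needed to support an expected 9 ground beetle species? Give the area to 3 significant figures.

63.0 km²

z = ln(13/5) / ln(526.8/2.115) = 0.9555 / 5.5178 = 0.1732
c = 5 / 2.115^0.1732 = 5 / 1.139 = 4.392
A = (9/4.392)^(1/0.1732) ⇒ ln A = ln(2.049)/0.1732 = 4.1433
A = e^4.1433 ≈ 63.01 km²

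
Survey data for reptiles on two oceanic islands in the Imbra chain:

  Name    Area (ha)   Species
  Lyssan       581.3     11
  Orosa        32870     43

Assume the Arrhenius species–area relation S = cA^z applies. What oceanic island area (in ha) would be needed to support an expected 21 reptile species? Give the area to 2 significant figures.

3900 ha

z = ln(43/11) / ln(32870/581.3) = 1.3633 / 4.0350 = 0.3379
c = 11 / 581.3^0.3379 = 11 / 8.59 = 1.281
A = (21/1.281)^(1/0.3379) ⇒ ln A = ln(16.4)/0.3379 = 8.2791
A = e^8.2791 ≈ 3941 ha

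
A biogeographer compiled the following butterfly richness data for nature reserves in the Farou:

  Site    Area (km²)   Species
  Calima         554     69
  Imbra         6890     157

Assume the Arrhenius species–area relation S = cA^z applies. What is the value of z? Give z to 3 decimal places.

Taking logs: ln S = ln c + z ln A, so z = (ln S₂ − ln S₁)/(ln A₂ − ln A₁).
z = ln(157/69) / ln(6890/554) = ln(2.275) / ln(12.44) = 0.8221 / 2.5207 = 0.3262

0.326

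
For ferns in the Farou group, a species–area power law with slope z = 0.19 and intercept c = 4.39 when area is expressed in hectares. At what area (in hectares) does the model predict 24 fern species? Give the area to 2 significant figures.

24 = 4.39 × A^0.19  ⇒  A^0.19 = 24/4.39 = 5.467
ln A = ln(5.467) / 0.19 = 1.6987 / 0.19 = 8.9407
A = e^8.9407 ≈ 7636 hectares

7600 hectares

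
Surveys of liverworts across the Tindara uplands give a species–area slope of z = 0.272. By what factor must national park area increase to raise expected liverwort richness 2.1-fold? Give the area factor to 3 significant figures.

(A₂/A₁)^0.272 = 2.1, so A₂/A₁ = 2.1^(1/0.272) = 2.1^3.676
ln(A₂/A₁) = ln 2.1 / 0.272 = 0.7419 / 0.272 = 2.7277
A₂/A₁ = e^2.7277 ≈ 15.3

15.3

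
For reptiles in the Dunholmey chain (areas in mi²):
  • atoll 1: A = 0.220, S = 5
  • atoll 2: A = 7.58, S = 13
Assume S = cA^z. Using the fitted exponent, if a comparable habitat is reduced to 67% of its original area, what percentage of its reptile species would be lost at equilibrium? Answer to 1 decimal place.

z = ln(13/5) / ln(7.58/0.22) = 0.9555 / 3.5396 = 0.2699
S_new/S_old = (A_new/A_old)^z = 0.67^0.2699 = exp(0.2699 × -0.4005) = 0.8975
Fraction lost = 1 − 0.8975 = 0.1025

10.2%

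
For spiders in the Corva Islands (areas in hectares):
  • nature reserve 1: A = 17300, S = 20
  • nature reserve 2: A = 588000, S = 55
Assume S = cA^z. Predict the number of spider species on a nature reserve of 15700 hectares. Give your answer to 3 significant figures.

z = ln(55/20) / ln(588000/17300) = 1.0116 / 3.5260 = 0.2869
c = 20 / 17300^0.2869 = 20 / 16.44 = 1.217
S₃ = 1.217 × 15700^0.2869 = 1.217 × 15.99 ≈ 19.45

19.5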